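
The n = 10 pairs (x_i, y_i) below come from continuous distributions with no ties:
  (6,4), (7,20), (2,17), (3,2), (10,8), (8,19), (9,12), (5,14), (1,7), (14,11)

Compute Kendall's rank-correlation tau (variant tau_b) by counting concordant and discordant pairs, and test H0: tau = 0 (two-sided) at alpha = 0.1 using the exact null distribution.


Step 1: Enumerate the 45 unordered pairs (i,j) with i<j and classify each by sign(x_j-x_i) * sign(y_j-y_i).
  (1,2):dx=+1,dy=+16->C; (1,3):dx=-4,dy=+13->D; (1,4):dx=-3,dy=-2->C; (1,5):dx=+4,dy=+4->C
  (1,6):dx=+2,dy=+15->C; (1,7):dx=+3,dy=+8->C; (1,8):dx=-1,dy=+10->D; (1,9):dx=-5,dy=+3->D
  (1,10):dx=+8,dy=+7->C; (2,3):dx=-5,dy=-3->C; (2,4):dx=-4,dy=-18->C; (2,5):dx=+3,dy=-12->D
  (2,6):dx=+1,dy=-1->D; (2,7):dx=+2,dy=-8->D; (2,8):dx=-2,dy=-6->C; (2,9):dx=-6,dy=-13->C
  (2,10):dx=+7,dy=-9->D; (3,4):dx=+1,dy=-15->D; (3,5):dx=+8,dy=-9->D; (3,6):dx=+6,dy=+2->C
  (3,7):dx=+7,dy=-5->D; (3,8):dx=+3,dy=-3->D; (3,9):dx=-1,dy=-10->C; (3,10):dx=+12,dy=-6->D
  (4,5):dx=+7,dy=+6->C; (4,6):dx=+5,dy=+17->C; (4,7):dx=+6,dy=+10->C; (4,8):dx=+2,dy=+12->C
  (4,9):dx=-2,dy=+5->D; (4,10):dx=+11,dy=+9->C; (5,6):dx=-2,dy=+11->D; (5,7):dx=-1,dy=+4->D
  (5,8):dx=-5,dy=+6->D; (5,9):dx=-9,dy=-1->C; (5,10):dx=+4,dy=+3->C; (6,7):dx=+1,dy=-7->D
  (6,8):dx=-3,dy=-5->C; (6,9):dx=-7,dy=-12->C; (6,10):dx=+6,dy=-8->D; (7,8):dx=-4,dy=+2->D
  (7,9):dx=-8,dy=-5->C; (7,10):dx=+5,dy=-1->D; (8,9):dx=-4,dy=-7->C; (8,10):dx=+9,dy=-3->D
  (9,10):dx=+13,dy=+4->C
Step 2: C = 24, D = 21, total pairs = 45.
Step 3: tau = (C - D)/(n(n-1)/2) = (24 - 21)/45 = 0.066667.
Step 4: Exact two-sided p-value (enumerate n! = 3628800 permutations of y under H0): p = 0.861801.
Step 5: alpha = 0.1. fail to reject H0.

tau_b = 0.0667 (C=24, D=21), p = 0.861801, fail to reject H0.


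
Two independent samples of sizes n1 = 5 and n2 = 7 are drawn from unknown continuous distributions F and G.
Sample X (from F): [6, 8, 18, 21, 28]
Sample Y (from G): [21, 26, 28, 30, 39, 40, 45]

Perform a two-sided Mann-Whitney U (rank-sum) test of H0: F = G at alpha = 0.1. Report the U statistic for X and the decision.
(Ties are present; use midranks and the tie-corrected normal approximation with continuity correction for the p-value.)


Step 1: Combine and sort all 12 observations; assign midranks.
sorted (value, group): (6,X), (8,X), (18,X), (21,X), (21,Y), (26,Y), (28,X), (28,Y), (30,Y), (39,Y), (40,Y), (45,Y)
ranks: 6->1, 8->2, 18->3, 21->4.5, 21->4.5, 26->6, 28->7.5, 28->7.5, 30->9, 39->10, 40->11, 45->12
Step 2: Rank sum for X: R1 = 1 + 2 + 3 + 4.5 + 7.5 = 18.
Step 3: U_X = R1 - n1(n1+1)/2 = 18 - 5*6/2 = 18 - 15 = 3.
       U_Y = n1*n2 - U_X = 35 - 3 = 32.
Step 4: Ties are present, so use the tie-corrected normal approximation (with continuity correction) for the p-value.
Step 5: p-value = 0.022514; compare to alpha = 0.1. reject H0.

U_X = 3, p = 0.022514, reject H0 at alpha = 0.1.


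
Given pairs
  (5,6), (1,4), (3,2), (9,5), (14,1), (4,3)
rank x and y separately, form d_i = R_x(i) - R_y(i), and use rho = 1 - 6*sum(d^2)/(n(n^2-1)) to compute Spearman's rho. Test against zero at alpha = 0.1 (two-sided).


Step 1: Rank x and y separately (midranks; no ties here).
rank(x): 5->4, 1->1, 3->2, 9->5, 14->6, 4->3
rank(y): 6->6, 4->4, 2->2, 5->5, 1->1, 3->3
Step 2: d_i = R_x(i) - R_y(i); compute d_i^2.
  (4-6)^2=4, (1-4)^2=9, (2-2)^2=0, (5-5)^2=0, (6-1)^2=25, (3-3)^2=0
sum(d^2) = 38.
Step 3: rho = 1 - 6*38 / (6*(6^2 - 1)) = 1 - 228/210 = -0.085714.
Step 4: Under H0, t = rho * sqrt((n-2)/(1-rho^2)) = -0.1721 ~ t(4).
Step 5: Two-sided p-value from the t-distribution with 4 df = 0.871743.
Step 6: alpha = 0.1. fail to reject H0.

rho = -0.0857, p = 0.871743, fail to reject H0 at alpha = 0.1.


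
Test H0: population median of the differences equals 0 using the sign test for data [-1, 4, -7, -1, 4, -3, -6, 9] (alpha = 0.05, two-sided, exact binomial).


Step 1: Discard zero differences. Original n = 8; n_eff = number of nonzero differences = 8.
Nonzero differences (with sign): -1, +4, -7, -1, +4, -3, -6, +9
Step 2: Count signs: positive = 3, negative = 5.
Step 3: Under H0: P(positive) = 0.5, so the number of positives S ~ Bin(8, 0.5).
Step 4: Two-sided exact p-value = sum of Bin(8,0.5) probabilities at or below the observed probability = 0.726562.
Step 5: alpha = 0.05. fail to reject H0.

n_eff = 8, pos = 3, neg = 5, p = 0.726562, fail to reject H0.


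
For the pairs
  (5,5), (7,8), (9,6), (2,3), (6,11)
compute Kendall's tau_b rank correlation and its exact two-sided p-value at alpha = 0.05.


Step 1: Enumerate the 10 unordered pairs (i,j) with i<j and classify each by sign(x_j-x_i) * sign(y_j-y_i).
  (1,2):dx=+2,dy=+3->C; (1,3):dx=+4,dy=+1->C; (1,4):dx=-3,dy=-2->C; (1,5):dx=+1,dy=+6->C
  (2,3):dx=+2,dy=-2->D; (2,4):dx=-5,dy=-5->C; (2,5):dx=-1,dy=+3->D; (3,4):dx=-7,dy=-3->C
  (3,5):dx=-3,dy=+5->D; (4,5):dx=+4,dy=+8->C
Step 2: C = 7, D = 3, total pairs = 10.
Step 3: tau = (C - D)/(n(n-1)/2) = (7 - 3)/10 = 0.400000.
Step 4: Exact two-sided p-value (enumerate n! = 120 permutations of y under H0): p = 0.483333.
Step 5: alpha = 0.05. fail to reject H0.

tau_b = 0.4000 (C=7, D=3), p = 0.483333, fail to reject H0.


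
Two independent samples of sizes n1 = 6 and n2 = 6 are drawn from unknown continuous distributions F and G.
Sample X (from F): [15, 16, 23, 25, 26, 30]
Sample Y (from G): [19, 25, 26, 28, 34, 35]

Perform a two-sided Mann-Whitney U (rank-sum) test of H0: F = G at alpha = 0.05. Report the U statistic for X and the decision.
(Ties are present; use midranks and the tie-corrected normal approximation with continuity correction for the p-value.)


Step 1: Combine and sort all 12 observations; assign midranks.
sorted (value, group): (15,X), (16,X), (19,Y), (23,X), (25,X), (25,Y), (26,X), (26,Y), (28,Y), (30,X), (34,Y), (35,Y)
ranks: 15->1, 16->2, 19->3, 23->4, 25->5.5, 25->5.5, 26->7.5, 26->7.5, 28->9, 30->10, 34->11, 35->12
Step 2: Rank sum for X: R1 = 1 + 2 + 4 + 5.5 + 7.5 + 10 = 30.
Step 3: U_X = R1 - n1(n1+1)/2 = 30 - 6*7/2 = 30 - 21 = 9.
       U_Y = n1*n2 - U_X = 36 - 9 = 27.
Step 4: Ties are present, so use the tie-corrected normal approximation (with continuity correction) for the p-value.
Step 5: p-value = 0.171979; compare to alpha = 0.05. fail to reject H0.

U_X = 9, p = 0.171979, fail to reject H0 at alpha = 0.05.


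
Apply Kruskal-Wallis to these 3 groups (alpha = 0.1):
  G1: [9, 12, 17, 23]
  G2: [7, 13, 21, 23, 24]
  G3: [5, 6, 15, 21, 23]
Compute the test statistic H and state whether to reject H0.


Step 1: Combine all N = 14 observations and assign midranks.
sorted (value, group, rank): (5,G3,1), (6,G3,2), (7,G2,3), (9,G1,4), (12,G1,5), (13,G2,6), (15,G3,7), (17,G1,8), (21,G2,9.5), (21,G3,9.5), (23,G1,12), (23,G2,12), (23,G3,12), (24,G2,14)
Step 2: Sum ranks within each group.
R_1 = 29 (n_1 = 4)
R_2 = 44.5 (n_2 = 5)
R_3 = 31.5 (n_3 = 5)
Step 3: H = 12/(N(N+1)) * sum(R_i^2/n_i) - 3(N+1)
     = 12/(14*15) * (29^2/4 + 44.5^2/5 + 31.5^2/5) - 3*15
     = 0.057143 * 804.75 - 45
     = 0.985714.
Step 4: Ties present; correction factor C = 1 - 30/(14^3 - 14) = 0.989011. Corrected H = 0.985714 / 0.989011 = 0.996667.
Step 5: Under H0, H ~ chi^2(2); p-value = 0.607542.
Step 6: alpha = 0.1. fail to reject H0.

H = 0.9967, df = 2, p = 0.607542, fail to reject H0.


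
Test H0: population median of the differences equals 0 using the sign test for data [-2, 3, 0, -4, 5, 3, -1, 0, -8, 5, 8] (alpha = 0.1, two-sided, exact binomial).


Step 1: Discard zero differences. Original n = 11; n_eff = number of nonzero differences = 9.
Nonzero differences (with sign): -2, +3, -4, +5, +3, -1, -8, +5, +8
Step 2: Count signs: positive = 5, negative = 4.
Step 3: Under H0: P(positive) = 0.5, so the number of positives S ~ Bin(9, 0.5).
Step 4: Two-sided exact p-value = sum of Bin(9,0.5) probabilities at or below the observed probability = 1.000000.
Step 5: alpha = 0.1. fail to reject H0.

n_eff = 9, pos = 5, neg = 4, p = 1.000000, fail to reject H0.


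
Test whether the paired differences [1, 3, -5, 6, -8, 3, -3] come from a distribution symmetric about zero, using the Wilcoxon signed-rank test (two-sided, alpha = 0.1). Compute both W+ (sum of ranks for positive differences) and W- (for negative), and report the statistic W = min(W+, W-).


Step 1: Drop any zero differences (none here) and take |d_i|.
|d| = [1, 3, 5, 6, 8, 3, 3]
Step 2: Midrank |d_i| (ties get averaged ranks).
ranks: |1|->1, |3|->3, |5|->5, |6|->6, |8|->7, |3|->3, |3|->3
Step 3: Attach original signs; sum ranks with positive sign and with negative sign.
W+ = 1 + 3 + 6 + 3 = 13
W- = 5 + 7 + 3 = 15
(Check: W+ + W- = 28 should equal n(n+1)/2 = 28.)
Step 4: Test statistic W = min(W+, W-) = 13.
Step 5: Ties in |d|, so use the tie-corrected normal approximation.
        E[W] = n(n+1)/4 = 7*8/4 = 14.
        Tie groups: |d|=3 (t=3); sum(t^3 - t) = 24.
        Var[W] = n(n+1)(2n+1)/24 - sum(t^3-t)/48 = 840/24 - 24/48 = 34.5.
        z = (W - E[W]) / sqrt(Var[W]) = (13 - 14) / 5.8737 = -0.1703.
        Two-sided p = 2*Phi(z) = 0.864813.
Step 6: alpha = 0.1. fail to reject H0.

W+ = 13, W- = 15, W = min = 13, p = 0.864813, fail to reject H0.


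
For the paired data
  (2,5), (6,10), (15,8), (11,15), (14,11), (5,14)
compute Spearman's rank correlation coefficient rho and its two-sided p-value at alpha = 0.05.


Step 1: Rank x and y separately (midranks; no ties here).
rank(x): 2->1, 6->3, 15->6, 11->4, 14->5, 5->2
rank(y): 5->1, 10->3, 8->2, 15->6, 11->4, 14->5
Step 2: d_i = R_x(i) - R_y(i); compute d_i^2.
  (1-1)^2=0, (3-3)^2=0, (6-2)^2=16, (4-6)^2=4, (5-4)^2=1, (2-5)^2=9
sum(d^2) = 30.
Step 3: rho = 1 - 6*30 / (6*(6^2 - 1)) = 1 - 180/210 = 0.142857.
Step 4: Under H0, t = rho * sqrt((n-2)/(1-rho^2)) = 0.2887 ~ t(4).
Step 5: Two-sided p-value from the t-distribution with 4 df = 0.787172.
Step 6: alpha = 0.05. fail to reject H0.

rho = 0.1429, p = 0.787172, fail to reject H0 at alpha = 0.05.


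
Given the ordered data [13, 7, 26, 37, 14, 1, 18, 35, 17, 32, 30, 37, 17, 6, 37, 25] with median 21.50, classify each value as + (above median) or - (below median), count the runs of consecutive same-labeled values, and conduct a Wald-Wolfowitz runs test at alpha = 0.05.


Step 1: Compute median = 21.50; label A = above, B = below.
Labels in order: BBAABBBABAAABBAA  (n_A = 8, n_B = 8)
Step 2: Count runs R = 8.
Step 3: Under H0 (random ordering), E[R] = 2*n_A*n_B/(n_A+n_B) + 1 = 2*8*8/16 + 1 = 9.0000.
        Var[R] = 2*n_A*n_B*(2*n_A*n_B - n_A - n_B) / ((n_A+n_B)^2 * (n_A+n_B-1)) = 14336/3840 = 3.7333.
        SD[R] = 1.9322.
Step 4: Continuity-corrected z = (R + 0.5 - E[R]) / SD[R] = (8 + 0.5 - 9.0000) / 1.9322 = -0.2588.
Step 5: Two-sided p-value via normal approximation = 2*(1 - Phi(|z|)) = 0.795809.
Step 6: alpha = 0.05. fail to reject H0.

R = 8, z = -0.2588, p = 0.795809, fail to reject H0.


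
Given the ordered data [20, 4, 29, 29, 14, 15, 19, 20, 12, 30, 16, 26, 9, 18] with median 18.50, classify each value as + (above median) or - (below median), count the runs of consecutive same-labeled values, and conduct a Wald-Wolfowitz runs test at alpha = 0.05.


Step 1: Compute median = 18.50; label A = above, B = below.
Labels in order: ABAABBAABABABB  (n_A = 7, n_B = 7)
Step 2: Count runs R = 10.
Step 3: Under H0 (random ordering), E[R] = 2*n_A*n_B/(n_A+n_B) + 1 = 2*7*7/14 + 1 = 8.0000.
        Var[R] = 2*n_A*n_B*(2*n_A*n_B - n_A - n_B) / ((n_A+n_B)^2 * (n_A+n_B-1)) = 8232/2548 = 3.2308.
        SD[R] = 1.7974.
Step 4: Continuity-corrected z = (R - 0.5 - E[R]) / SD[R] = (10 - 0.5 - 8.0000) / 1.7974 = 0.8345.
Step 5: Two-sided p-value via normal approximation = 2*(1 - Phi(|z|)) = 0.403986.
Step 6: alpha = 0.05. fail to reject H0.

R = 10, z = 0.8345, p = 0.403986, fail to reject H0.


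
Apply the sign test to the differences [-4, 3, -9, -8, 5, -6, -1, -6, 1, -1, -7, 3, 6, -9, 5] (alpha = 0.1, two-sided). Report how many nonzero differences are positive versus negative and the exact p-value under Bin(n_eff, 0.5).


Step 1: Discard zero differences. Original n = 15; n_eff = number of nonzero differences = 15.
Nonzero differences (with sign): -4, +3, -9, -8, +5, -6, -1, -6, +1, -1, -7, +3, +6, -9, +5
Step 2: Count signs: positive = 6, negative = 9.
Step 3: Under H0: P(positive) = 0.5, so the number of positives S ~ Bin(15, 0.5).
Step 4: Two-sided exact p-value = sum of Bin(15,0.5) probabilities at or below the observed probability = 0.607239.
Step 5: alpha = 0.1. fail to reject H0.

n_eff = 15, pos = 6, neg = 9, p = 0.607239, fail to reject H0.


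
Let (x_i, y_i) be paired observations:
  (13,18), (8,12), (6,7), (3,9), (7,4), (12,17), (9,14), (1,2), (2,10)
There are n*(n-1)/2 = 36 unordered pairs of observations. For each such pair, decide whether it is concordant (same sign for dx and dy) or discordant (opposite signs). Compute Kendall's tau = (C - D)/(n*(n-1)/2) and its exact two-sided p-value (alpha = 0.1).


Step 1: Enumerate the 36 unordered pairs (i,j) with i<j and classify each by sign(x_j-x_i) * sign(y_j-y_i).
  (1,2):dx=-5,dy=-6->C; (1,3):dx=-7,dy=-11->C; (1,4):dx=-10,dy=-9->C; (1,5):dx=-6,dy=-14->C
  (1,6):dx=-1,dy=-1->C; (1,7):dx=-4,dy=-4->C; (1,8):dx=-12,dy=-16->C; (1,9):dx=-11,dy=-8->C
  (2,3):dx=-2,dy=-5->C; (2,4):dx=-5,dy=-3->C; (2,5):dx=-1,dy=-8->C; (2,6):dx=+4,dy=+5->C
  (2,7):dx=+1,dy=+2->C; (2,8):dx=-7,dy=-10->C; (2,9):dx=-6,dy=-2->C; (3,4):dx=-3,dy=+2->D
  (3,5):dx=+1,dy=-3->D; (3,6):dx=+6,dy=+10->C; (3,7):dx=+3,dy=+7->C; (3,8):dx=-5,dy=-5->C
  (3,9):dx=-4,dy=+3->D; (4,5):dx=+4,dy=-5->D; (4,6):dx=+9,dy=+8->C; (4,7):dx=+6,dy=+5->C
  (4,8):dx=-2,dy=-7->C; (4,9):dx=-1,dy=+1->D; (5,6):dx=+5,dy=+13->C; (5,7):dx=+2,dy=+10->C
  (5,8):dx=-6,dy=-2->C; (5,9):dx=-5,dy=+6->D; (6,7):dx=-3,dy=-3->C; (6,8):dx=-11,dy=-15->C
  (6,9):dx=-10,dy=-7->C; (7,8):dx=-8,dy=-12->C; (7,9):dx=-7,dy=-4->C; (8,9):dx=+1,dy=+8->C
Step 2: C = 30, D = 6, total pairs = 36.
Step 3: tau = (C - D)/(n(n-1)/2) = (30 - 6)/36 = 0.666667.
Step 4: Exact two-sided p-value (enumerate n! = 362880 permutations of y under H0): p = 0.012665.
Step 5: alpha = 0.1. reject H0.

tau_b = 0.6667 (C=30, D=6), p = 0.012665, reject H0.


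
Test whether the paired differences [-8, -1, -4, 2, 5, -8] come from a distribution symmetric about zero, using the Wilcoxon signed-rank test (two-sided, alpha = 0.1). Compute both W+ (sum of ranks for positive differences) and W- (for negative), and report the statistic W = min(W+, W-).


Step 1: Drop any zero differences (none here) and take |d_i|.
|d| = [8, 1, 4, 2, 5, 8]
Step 2: Midrank |d_i| (ties get averaged ranks).
ranks: |8|->5.5, |1|->1, |4|->3, |2|->2, |5|->4, |8|->5.5
Step 3: Attach original signs; sum ranks with positive sign and with negative sign.
W+ = 2 + 4 = 6
W- = 5.5 + 1 + 3 + 5.5 = 15
(Check: W+ + W- = 21 should equal n(n+1)/2 = 21.)
Step 4: Test statistic W = min(W+, W-) = 6.
Step 5: Ties in |d|, so use the tie-corrected normal approximation.
        E[W] = n(n+1)/4 = 6*7/4 = 10.5.
        Tie groups: |d|=8 (t=2); sum(t^3 - t) = 6.
        Var[W] = n(n+1)(2n+1)/24 - sum(t^3-t)/48 = 546/24 - 6/48 = 22.625.
        z = (W - E[W]) / sqrt(Var[W]) = (6 - 10.5) / 4.7566 = -0.9461.
        Two-sided p = 2*Phi(z) = 0.344118.
Step 6: alpha = 0.1. fail to reject H0.

W+ = 6, W- = 15, W = min = 6, p = 0.344118, fail to reject H0.


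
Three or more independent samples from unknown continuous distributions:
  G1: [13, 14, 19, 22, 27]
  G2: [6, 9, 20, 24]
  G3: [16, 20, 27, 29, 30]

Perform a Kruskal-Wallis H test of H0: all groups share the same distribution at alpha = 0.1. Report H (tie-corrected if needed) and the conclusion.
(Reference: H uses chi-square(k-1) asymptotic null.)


Step 1: Combine all N = 14 observations and assign midranks.
sorted (value, group, rank): (6,G2,1), (9,G2,2), (13,G1,3), (14,G1,4), (16,G3,5), (19,G1,6), (20,G2,7.5), (20,G3,7.5), (22,G1,9), (24,G2,10), (27,G1,11.5), (27,G3,11.5), (29,G3,13), (30,G3,14)
Step 2: Sum ranks within each group.
R_1 = 33.5 (n_1 = 5)
R_2 = 20.5 (n_2 = 4)
R_3 = 51 (n_3 = 5)
Step 3: H = 12/(N(N+1)) * sum(R_i^2/n_i) - 3(N+1)
     = 12/(14*15) * (33.5^2/5 + 20.5^2/4 + 51^2/5) - 3*15
     = 0.057143 * 849.713 - 45
     = 3.555000.
Step 4: Ties present; correction factor C = 1 - 12/(14^3 - 14) = 0.995604. Corrected H = 3.555000 / 0.995604 = 3.570695.
Step 5: Under H0, H ~ chi^2(2); p-value = 0.167739.
Step 6: alpha = 0.1. fail to reject H0.

H = 3.5707, df = 2, p = 0.167739, fail to reject H0.


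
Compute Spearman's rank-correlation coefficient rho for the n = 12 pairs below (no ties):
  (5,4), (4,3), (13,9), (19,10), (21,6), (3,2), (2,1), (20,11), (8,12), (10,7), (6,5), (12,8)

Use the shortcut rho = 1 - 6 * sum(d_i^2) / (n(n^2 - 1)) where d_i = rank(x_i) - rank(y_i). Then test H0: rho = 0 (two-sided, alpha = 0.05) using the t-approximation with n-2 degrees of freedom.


Step 1: Rank x and y separately (midranks; no ties here).
rank(x): 5->4, 4->3, 13->9, 19->10, 21->12, 3->2, 2->1, 20->11, 8->6, 10->7, 6->5, 12->8
rank(y): 4->4, 3->3, 9->9, 10->10, 6->6, 2->2, 1->1, 11->11, 12->12, 7->7, 5->5, 8->8
Step 2: d_i = R_x(i) - R_y(i); compute d_i^2.
  (4-4)^2=0, (3-3)^2=0, (9-9)^2=0, (10-10)^2=0, (12-6)^2=36, (2-2)^2=0, (1-1)^2=0, (11-11)^2=0, (6-12)^2=36, (7-7)^2=0, (5-5)^2=0, (8-8)^2=0
sum(d^2) = 72.
Step 3: rho = 1 - 6*72 / (12*(12^2 - 1)) = 1 - 432/1716 = 0.748252.
Step 4: Under H0, t = rho * sqrt((n-2)/(1-rho^2)) = 3.5667 ~ t(10).
Step 5: Two-sided p-value from the t-distribution with 10 df = 0.005124.
Step 6: alpha = 0.05. reject H0.

rho = 0.7483, p = 0.005124, reject H0 at alpha = 0.05.


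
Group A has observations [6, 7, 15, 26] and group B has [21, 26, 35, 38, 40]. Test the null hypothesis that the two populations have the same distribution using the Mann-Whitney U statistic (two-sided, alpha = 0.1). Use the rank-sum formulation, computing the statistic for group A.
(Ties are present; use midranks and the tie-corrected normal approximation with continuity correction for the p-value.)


Step 1: Combine and sort all 9 observations; assign midranks.
sorted (value, group): (6,X), (7,X), (15,X), (21,Y), (26,X), (26,Y), (35,Y), (38,Y), (40,Y)
ranks: 6->1, 7->2, 15->3, 21->4, 26->5.5, 26->5.5, 35->7, 38->8, 40->9
Step 2: Rank sum for X: R1 = 1 + 2 + 3 + 5.5 = 11.5.
Step 3: U_X = R1 - n1(n1+1)/2 = 11.5 - 4*5/2 = 11.5 - 10 = 1.5.
       U_Y = n1*n2 - U_X = 20 - 1.5 = 18.5.
Step 4: Ties are present, so use the tie-corrected normal approximation (with continuity correction) for the p-value.
Step 5: p-value = 0.049090; compare to alpha = 0.1. reject H0.

U_X = 1.5, p = 0.049090, reject H0 at alpha = 0.1.


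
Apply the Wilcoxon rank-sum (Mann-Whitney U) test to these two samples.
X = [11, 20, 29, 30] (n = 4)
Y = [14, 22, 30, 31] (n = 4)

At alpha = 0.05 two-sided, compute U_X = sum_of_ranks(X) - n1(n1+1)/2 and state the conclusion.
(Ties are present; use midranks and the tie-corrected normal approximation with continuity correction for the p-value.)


Step 1: Combine and sort all 8 observations; assign midranks.
sorted (value, group): (11,X), (14,Y), (20,X), (22,Y), (29,X), (30,X), (30,Y), (31,Y)
ranks: 11->1, 14->2, 20->3, 22->4, 29->5, 30->6.5, 30->6.5, 31->8
Step 2: Rank sum for X: R1 = 1 + 3 + 5 + 6.5 = 15.5.
Step 3: U_X = R1 - n1(n1+1)/2 = 15.5 - 4*5/2 = 15.5 - 10 = 5.5.
       U_Y = n1*n2 - U_X = 16 - 5.5 = 10.5.
Step 4: Ties are present, so use the tie-corrected normal approximation (with continuity correction) for the p-value.
Step 5: p-value = 0.561363; compare to alpha = 0.05. fail to reject H0.

U_X = 5.5, p = 0.561363, fail to reject H0 at alpha = 0.05.


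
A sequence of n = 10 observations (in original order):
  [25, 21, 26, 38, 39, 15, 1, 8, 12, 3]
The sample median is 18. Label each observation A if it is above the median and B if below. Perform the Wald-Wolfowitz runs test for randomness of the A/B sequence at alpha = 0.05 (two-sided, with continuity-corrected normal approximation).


Step 1: Compute median = 18; label A = above, B = below.
Labels in order: AAAAABBBBB  (n_A = 5, n_B = 5)
Step 2: Count runs R = 2.
Step 3: Under H0 (random ordering), E[R] = 2*n_A*n_B/(n_A+n_B) + 1 = 2*5*5/10 + 1 = 6.0000.
        Var[R] = 2*n_A*n_B*(2*n_A*n_B - n_A - n_B) / ((n_A+n_B)^2 * (n_A+n_B-1)) = 2000/900 = 2.2222.
        SD[R] = 1.4907.
Step 4: Continuity-corrected z = (R + 0.5 - E[R]) / SD[R] = (2 + 0.5 - 6.0000) / 1.4907 = -2.3479.
Step 5: Two-sided p-value via normal approximation = 2*(1 - Phi(|z|)) = 0.018881.
Step 6: alpha = 0.05. reject H0.

R = 2, z = -2.3479, p = 0.018881, reject H0.


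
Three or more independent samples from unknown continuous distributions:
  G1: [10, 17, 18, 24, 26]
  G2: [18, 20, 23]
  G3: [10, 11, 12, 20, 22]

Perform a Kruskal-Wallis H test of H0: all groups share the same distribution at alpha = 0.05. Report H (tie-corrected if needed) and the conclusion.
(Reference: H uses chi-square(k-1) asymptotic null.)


Step 1: Combine all N = 13 observations and assign midranks.
sorted (value, group, rank): (10,G1,1.5), (10,G3,1.5), (11,G3,3), (12,G3,4), (17,G1,5), (18,G1,6.5), (18,G2,6.5), (20,G2,8.5), (20,G3,8.5), (22,G3,10), (23,G2,11), (24,G1,12), (26,G1,13)
Step 2: Sum ranks within each group.
R_1 = 38 (n_1 = 5)
R_2 = 26 (n_2 = 3)
R_3 = 27 (n_3 = 5)
Step 3: H = 12/(N(N+1)) * sum(R_i^2/n_i) - 3(N+1)
     = 12/(13*14) * (38^2/5 + 26^2/3 + 27^2/5) - 3*14
     = 0.065934 * 659.933 - 42
     = 1.512088.
Step 4: Ties present; correction factor C = 1 - 18/(13^3 - 13) = 0.991758. Corrected H = 1.512088 / 0.991758 = 1.524654.
Step 5: Under H0, H ~ chi^2(2); p-value = 0.466579.
Step 6: alpha = 0.05. fail to reject H0.

H = 1.5247, df = 2, p = 0.466579, fail to reject H0.


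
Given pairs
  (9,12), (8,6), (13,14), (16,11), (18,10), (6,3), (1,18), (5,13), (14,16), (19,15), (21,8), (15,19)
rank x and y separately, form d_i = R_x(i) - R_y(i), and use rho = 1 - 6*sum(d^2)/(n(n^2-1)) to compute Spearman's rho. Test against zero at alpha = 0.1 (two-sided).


Step 1: Rank x and y separately (midranks; no ties here).
rank(x): 9->5, 8->4, 13->6, 16->9, 18->10, 6->3, 1->1, 5->2, 14->7, 19->11, 21->12, 15->8
rank(y): 12->6, 6->2, 14->8, 11->5, 10->4, 3->1, 18->11, 13->7, 16->10, 15->9, 8->3, 19->12
Step 2: d_i = R_x(i) - R_y(i); compute d_i^2.
  (5-6)^2=1, (4-2)^2=4, (6-8)^2=4, (9-5)^2=16, (10-4)^2=36, (3-1)^2=4, (1-11)^2=100, (2-7)^2=25, (7-10)^2=9, (11-9)^2=4, (12-3)^2=81, (8-12)^2=16
sum(d^2) = 300.
Step 3: rho = 1 - 6*300 / (12*(12^2 - 1)) = 1 - 1800/1716 = -0.048951.
Step 4: Under H0, t = rho * sqrt((n-2)/(1-rho^2)) = -0.1550 ~ t(10).
Step 5: Two-sided p-value from the t-distribution with 10 df = 0.879919.
Step 6: alpha = 0.1. fail to reject H0.

rho = -0.0490, p = 0.879919, fail to reject H0 at alpha = 0.1.


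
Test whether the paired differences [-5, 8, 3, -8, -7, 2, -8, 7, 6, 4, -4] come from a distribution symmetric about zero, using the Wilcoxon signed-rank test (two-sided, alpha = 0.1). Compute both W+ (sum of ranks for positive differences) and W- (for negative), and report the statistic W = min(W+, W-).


Step 1: Drop any zero differences (none here) and take |d_i|.
|d| = [5, 8, 3, 8, 7, 2, 8, 7, 6, 4, 4]
Step 2: Midrank |d_i| (ties get averaged ranks).
ranks: |5|->5, |8|->10, |3|->2, |8|->10, |7|->7.5, |2|->1, |8|->10, |7|->7.5, |6|->6, |4|->3.5, |4|->3.5
Step 3: Attach original signs; sum ranks with positive sign and with negative sign.
W+ = 10 + 2 + 1 + 7.5 + 6 + 3.5 = 30
W- = 5 + 10 + 7.5 + 10 + 3.5 = 36
(Check: W+ + W- = 66 should equal n(n+1)/2 = 66.)
Step 4: Test statistic W = min(W+, W-) = 30.
Step 5: Ties in |d|, so use the tie-corrected normal approximation.
        E[W] = n(n+1)/4 = 11*12/4 = 33.
        Tie groups: |d|=4 (t=2), |d|=7 (t=2), |d|=8 (t=3); sum(t^3 - t) = 36.
        Var[W] = n(n+1)(2n+1)/24 - sum(t^3-t)/48 = 3036/24 - 36/48 = 125.75.
        z = (W - E[W]) / sqrt(Var[W]) = (30 - 33) / 11.2138 = -0.2675.
        Two-sided p = 2*Phi(z) = 0.789064.
Step 6: alpha = 0.1. fail to reject H0.

W+ = 30, W- = 36, W = min = 30, p = 0.789064, fail to reject H0.


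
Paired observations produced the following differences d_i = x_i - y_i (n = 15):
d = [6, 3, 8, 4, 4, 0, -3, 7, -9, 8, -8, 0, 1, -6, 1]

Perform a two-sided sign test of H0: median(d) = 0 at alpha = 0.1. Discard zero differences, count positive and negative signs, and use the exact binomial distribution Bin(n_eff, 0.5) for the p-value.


Step 1: Discard zero differences. Original n = 15; n_eff = number of nonzero differences = 13.
Nonzero differences (with sign): +6, +3, +8, +4, +4, -3, +7, -9, +8, -8, +1, -6, +1
Step 2: Count signs: positive = 9, negative = 4.
Step 3: Under H0: P(positive) = 0.5, so the number of positives S ~ Bin(13, 0.5).
Step 4: Two-sided exact p-value = sum of Bin(13,0.5) probabilities at or below the observed probability = 0.266846.
Step 5: alpha = 0.1. fail to reject H0.

n_eff = 13, pos = 9, neg = 4, p = 0.266846, fail to reject H0.


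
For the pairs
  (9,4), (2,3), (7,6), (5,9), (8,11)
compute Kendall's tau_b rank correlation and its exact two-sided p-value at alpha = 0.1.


Step 1: Enumerate the 10 unordered pairs (i,j) with i<j and classify each by sign(x_j-x_i) * sign(y_j-y_i).
  (1,2):dx=-7,dy=-1->C; (1,3):dx=-2,dy=+2->D; (1,4):dx=-4,dy=+5->D; (1,5):dx=-1,dy=+7->D
  (2,3):dx=+5,dy=+3->C; (2,4):dx=+3,dy=+6->C; (2,5):dx=+6,dy=+8->C; (3,4):dx=-2,dy=+3->D
  (3,5):dx=+1,dy=+5->C; (4,5):dx=+3,dy=+2->C
Step 2: C = 6, D = 4, total pairs = 10.
Step 3: tau = (C - D)/(n(n-1)/2) = (6 - 4)/10 = 0.200000.
Step 4: Exact two-sided p-value (enumerate n! = 120 permutations of y under H0): p = 0.816667.
Step 5: alpha = 0.1. fail to reject H0.

tau_b = 0.2000 (C=6, D=4), p = 0.816667, fail to reject H0.


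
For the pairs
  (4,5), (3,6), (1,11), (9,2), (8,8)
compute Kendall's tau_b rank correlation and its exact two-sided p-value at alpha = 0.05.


Step 1: Enumerate the 10 unordered pairs (i,j) with i<j and classify each by sign(x_j-x_i) * sign(y_j-y_i).
  (1,2):dx=-1,dy=+1->D; (1,3):dx=-3,dy=+6->D; (1,4):dx=+5,dy=-3->D; (1,5):dx=+4,dy=+3->C
  (2,3):dx=-2,dy=+5->D; (2,4):dx=+6,dy=-4->D; (2,5):dx=+5,dy=+2->C; (3,4):dx=+8,dy=-9->D
  (3,5):dx=+7,dy=-3->D; (4,5):dx=-1,dy=+6->D
Step 2: C = 2, D = 8, total pairs = 10.
Step 3: tau = (C - D)/(n(n-1)/2) = (2 - 8)/10 = -0.600000.
Step 4: Exact two-sided p-value (enumerate n! = 120 permutations of y under H0): p = 0.233333.
Step 5: alpha = 0.05. fail to reject H0.

tau_b = -0.6000 (C=2, D=8), p = 0.233333, fail to reject H0.


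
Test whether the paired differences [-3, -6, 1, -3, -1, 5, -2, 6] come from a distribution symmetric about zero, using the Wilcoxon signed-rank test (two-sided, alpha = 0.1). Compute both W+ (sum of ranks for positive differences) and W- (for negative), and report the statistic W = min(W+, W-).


Step 1: Drop any zero differences (none here) and take |d_i|.
|d| = [3, 6, 1, 3, 1, 5, 2, 6]
Step 2: Midrank |d_i| (ties get averaged ranks).
ranks: |3|->4.5, |6|->7.5, |1|->1.5, |3|->4.5, |1|->1.5, |5|->6, |2|->3, |6|->7.5
Step 3: Attach original signs; sum ranks with positive sign and with negative sign.
W+ = 1.5 + 6 + 7.5 = 15
W- = 4.5 + 7.5 + 4.5 + 1.5 + 3 = 21
(Check: W+ + W- = 36 should equal n(n+1)/2 = 36.)
Step 4: Test statistic W = min(W+, W-) = 15.
Step 5: Ties in |d|, so use the tie-corrected normal approximation.
        E[W] = n(n+1)/4 = 8*9/4 = 18.
        Tie groups: |d|=1 (t=2), |d|=3 (t=2), |d|=6 (t=2); sum(t^3 - t) = 18.
        Var[W] = n(n+1)(2n+1)/24 - sum(t^3-t)/48 = 1224/24 - 18/48 = 50.625.
        z = (W - E[W]) / sqrt(Var[W]) = (15 - 18) / 7.1151 = -0.4216.
        Two-sided p = 2*Phi(z) = 0.673290.
Step 6: alpha = 0.1. fail to reject H0.

W+ = 15, W- = 21, W = min = 15, p = 0.673290, fail to reject H0.


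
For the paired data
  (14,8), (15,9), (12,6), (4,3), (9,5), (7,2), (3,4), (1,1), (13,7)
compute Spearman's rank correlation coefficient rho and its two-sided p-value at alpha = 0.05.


Step 1: Rank x and y separately (midranks; no ties here).
rank(x): 14->8, 15->9, 12->6, 4->3, 9->5, 7->4, 3->2, 1->1, 13->7
rank(y): 8->8, 9->9, 6->6, 3->3, 5->5, 2->2, 4->4, 1->1, 7->7
Step 2: d_i = R_x(i) - R_y(i); compute d_i^2.
  (8-8)^2=0, (9-9)^2=0, (6-6)^2=0, (3-3)^2=0, (5-5)^2=0, (4-2)^2=4, (2-4)^2=4, (1-1)^2=0, (7-7)^2=0
sum(d^2) = 8.
Step 3: rho = 1 - 6*8 / (9*(9^2 - 1)) = 1 - 48/720 = 0.933333.
Step 4: Under H0, t = rho * sqrt((n-2)/(1-rho^2)) = 6.8783 ~ t(7).
Step 5: Two-sided p-value from the t-distribution with 7 df = 0.000236.
Step 6: alpha = 0.05. reject H0.

rho = 0.9333, p = 0.000236, reject H0 at alpha = 0.05.


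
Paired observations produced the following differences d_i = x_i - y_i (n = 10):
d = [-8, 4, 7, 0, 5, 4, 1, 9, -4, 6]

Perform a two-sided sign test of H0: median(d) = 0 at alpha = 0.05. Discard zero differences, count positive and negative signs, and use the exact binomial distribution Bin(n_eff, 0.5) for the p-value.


Step 1: Discard zero differences. Original n = 10; n_eff = number of nonzero differences = 9.
Nonzero differences (with sign): -8, +4, +7, +5, +4, +1, +9, -4, +6
Step 2: Count signs: positive = 7, negative = 2.
Step 3: Under H0: P(positive) = 0.5, so the number of positives S ~ Bin(9, 0.5).
Step 4: Two-sided exact p-value = sum of Bin(9,0.5) probabilities at or below the observed probability = 0.179688.
Step 5: alpha = 0.05. fail to reject H0.

n_eff = 9, pos = 7, neg = 2, p = 0.179688, fail to reject H0.


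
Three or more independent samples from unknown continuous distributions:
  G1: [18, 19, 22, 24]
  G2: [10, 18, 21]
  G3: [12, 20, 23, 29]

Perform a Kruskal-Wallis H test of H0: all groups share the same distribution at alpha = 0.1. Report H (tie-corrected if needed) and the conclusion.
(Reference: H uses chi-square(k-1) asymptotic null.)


Step 1: Combine all N = 11 observations and assign midranks.
sorted (value, group, rank): (10,G2,1), (12,G3,2), (18,G1,3.5), (18,G2,3.5), (19,G1,5), (20,G3,6), (21,G2,7), (22,G1,8), (23,G3,9), (24,G1,10), (29,G3,11)
Step 2: Sum ranks within each group.
R_1 = 26.5 (n_1 = 4)
R_2 = 11.5 (n_2 = 3)
R_3 = 28 (n_3 = 4)
Step 3: H = 12/(N(N+1)) * sum(R_i^2/n_i) - 3(N+1)
     = 12/(11*12) * (26.5^2/4 + 11.5^2/3 + 28^2/4) - 3*12
     = 0.090909 * 415.646 - 36
     = 1.785985.
Step 4: Ties present; correction factor C = 1 - 6/(11^3 - 11) = 0.995455. Corrected H = 1.785985 / 0.995455 = 1.794140.
Step 5: Under H0, H ~ chi^2(2); p-value = 0.407763.
Step 6: alpha = 0.1. fail to reject H0.

H = 1.7941, df = 2, p = 0.407763, fail to reject H0.


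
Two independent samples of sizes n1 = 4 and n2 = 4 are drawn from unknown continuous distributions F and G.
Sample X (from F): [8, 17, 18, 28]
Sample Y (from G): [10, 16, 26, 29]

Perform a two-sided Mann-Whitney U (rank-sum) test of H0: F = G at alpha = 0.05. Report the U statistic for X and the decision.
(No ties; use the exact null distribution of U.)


Step 1: Combine and sort all 8 observations; assign midranks.
sorted (value, group): (8,X), (10,Y), (16,Y), (17,X), (18,X), (26,Y), (28,X), (29,Y)
ranks: 8->1, 10->2, 16->3, 17->4, 18->5, 26->6, 28->7, 29->8
Step 2: Rank sum for X: R1 = 1 + 4 + 5 + 7 = 17.
Step 3: U_X = R1 - n1(n1+1)/2 = 17 - 4*5/2 = 17 - 10 = 7.
       U_Y = n1*n2 - U_X = 16 - 7 = 9.
Step 4: No ties, so the exact null distribution of U (based on enumerating the C(8,4) = 70 equally likely rank assignments) gives the two-sided p-value.
Step 5: p-value = 0.885714; compare to alpha = 0.05. fail to reject H0.

U_X = 7, p = 0.885714, fail to reject H0 at alpha = 0.05.


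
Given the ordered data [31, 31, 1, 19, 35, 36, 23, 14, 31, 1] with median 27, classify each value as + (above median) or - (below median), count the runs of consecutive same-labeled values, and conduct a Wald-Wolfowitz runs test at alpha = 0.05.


Step 1: Compute median = 27; label A = above, B = below.
Labels in order: AABBAABBAB  (n_A = 5, n_B = 5)
Step 2: Count runs R = 6.
Step 3: Under H0 (random ordering), E[R] = 2*n_A*n_B/(n_A+n_B) + 1 = 2*5*5/10 + 1 = 6.0000.
        Var[R] = 2*n_A*n_B*(2*n_A*n_B - n_A - n_B) / ((n_A+n_B)^2 * (n_A+n_B-1)) = 2000/900 = 2.2222.
        SD[R] = 1.4907.
Step 4: R = E[R], so z = 0 with no continuity correction.
Step 5: Two-sided p-value via normal approximation = 2*(1 - Phi(|z|)) = 1.000000.
Step 6: alpha = 0.05. fail to reject H0.

R = 6, z = 0.0000, p = 1.000000, fail to reject H0.


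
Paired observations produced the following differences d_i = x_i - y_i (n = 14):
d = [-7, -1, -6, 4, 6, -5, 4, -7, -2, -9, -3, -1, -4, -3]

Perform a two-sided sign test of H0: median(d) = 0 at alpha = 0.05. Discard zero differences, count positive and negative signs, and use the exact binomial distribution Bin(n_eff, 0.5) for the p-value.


Step 1: Discard zero differences. Original n = 14; n_eff = number of nonzero differences = 14.
Nonzero differences (with sign): -7, -1, -6, +4, +6, -5, +4, -7, -2, -9, -3, -1, -4, -3
Step 2: Count signs: positive = 3, negative = 11.
Step 3: Under H0: P(positive) = 0.5, so the number of positives S ~ Bin(14, 0.5).
Step 4: Two-sided exact p-value = sum of Bin(14,0.5) probabilities at or below the observed probability = 0.057373.
Step 5: alpha = 0.05. fail to reject H0.

n_eff = 14, pos = 3, neg = 11, p = 0.057373, fail to reject H0.


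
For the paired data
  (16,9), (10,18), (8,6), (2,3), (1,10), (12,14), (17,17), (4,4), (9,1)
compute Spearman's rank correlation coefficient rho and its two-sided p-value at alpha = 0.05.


Step 1: Rank x and y separately (midranks; no ties here).
rank(x): 16->8, 10->6, 8->4, 2->2, 1->1, 12->7, 17->9, 4->3, 9->5
rank(y): 9->5, 18->9, 6->4, 3->2, 10->6, 14->7, 17->8, 4->3, 1->1
Step 2: d_i = R_x(i) - R_y(i); compute d_i^2.
  (8-5)^2=9, (6-9)^2=9, (4-4)^2=0, (2-2)^2=0, (1-6)^2=25, (7-7)^2=0, (9-8)^2=1, (3-3)^2=0, (5-1)^2=16
sum(d^2) = 60.
Step 3: rho = 1 - 6*60 / (9*(9^2 - 1)) = 1 - 360/720 = 0.500000.
Step 4: Under H0, t = rho * sqrt((n-2)/(1-rho^2)) = 1.5275 ~ t(7).
Step 5: Two-sided p-value from the t-distribution with 7 df = 0.170471.
Step 6: alpha = 0.05. fail to reject H0.

rho = 0.5000, p = 0.170471, fail to reject H0 at alpha = 0.05.


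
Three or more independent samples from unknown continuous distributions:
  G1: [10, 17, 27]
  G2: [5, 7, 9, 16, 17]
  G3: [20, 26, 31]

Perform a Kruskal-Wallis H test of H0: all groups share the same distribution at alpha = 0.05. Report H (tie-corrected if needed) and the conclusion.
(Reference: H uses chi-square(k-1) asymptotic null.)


Step 1: Combine all N = 11 observations and assign midranks.
sorted (value, group, rank): (5,G2,1), (7,G2,2), (9,G2,3), (10,G1,4), (16,G2,5), (17,G1,6.5), (17,G2,6.5), (20,G3,8), (26,G3,9), (27,G1,10), (31,G3,11)
Step 2: Sum ranks within each group.
R_1 = 20.5 (n_1 = 3)
R_2 = 17.5 (n_2 = 5)
R_3 = 28 (n_3 = 3)
Step 3: H = 12/(N(N+1)) * sum(R_i^2/n_i) - 3(N+1)
     = 12/(11*12) * (20.5^2/3 + 17.5^2/5 + 28^2/3) - 3*12
     = 0.090909 * 462.667 - 36
     = 6.060606.
Step 4: Ties present; correction factor C = 1 - 6/(11^3 - 11) = 0.995455. Corrected H = 6.060606 / 0.995455 = 6.088280.
Step 5: Under H0, H ~ chi^2(2); p-value = 0.047637.
Step 6: alpha = 0.05. reject H0.

H = 6.0883, df = 2, p = 0.047637, reject H0.


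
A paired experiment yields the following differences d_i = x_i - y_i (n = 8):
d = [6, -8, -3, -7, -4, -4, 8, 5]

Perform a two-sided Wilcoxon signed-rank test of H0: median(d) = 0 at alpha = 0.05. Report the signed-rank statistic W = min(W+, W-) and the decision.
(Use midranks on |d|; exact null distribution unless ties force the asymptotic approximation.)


Step 1: Drop any zero differences (none here) and take |d_i|.
|d| = [6, 8, 3, 7, 4, 4, 8, 5]
Step 2: Midrank |d_i| (ties get averaged ranks).
ranks: |6|->5, |8|->7.5, |3|->1, |7|->6, |4|->2.5, |4|->2.5, |8|->7.5, |5|->4
Step 3: Attach original signs; sum ranks with positive sign and with negative sign.
W+ = 5 + 7.5 + 4 = 16.5
W- = 7.5 + 1 + 6 + 2.5 + 2.5 = 19.5
(Check: W+ + W- = 36 should equal n(n+1)/2 = 36.)
Step 4: Test statistic W = min(W+, W-) = 16.5.
Step 5: Ties in |d|, so use the tie-corrected normal approximation.
        E[W] = n(n+1)/4 = 8*9/4 = 18.
        Tie groups: |d|=4 (t=2), |d|=8 (t=2); sum(t^3 - t) = 12.
        Var[W] = n(n+1)(2n+1)/24 - sum(t^3-t)/48 = 1224/24 - 12/48 = 50.75.
        z = (W - E[W]) / sqrt(Var[W]) = (16.5 - 18) / 7.1239 = -0.2106.
        Two-sided p = 2*Phi(z) = 0.833232.
Step 6: alpha = 0.05. fail to reject H0.

W+ = 16.5, W- = 19.5, W = min = 16.5, p = 0.833232, fail to reject H0.


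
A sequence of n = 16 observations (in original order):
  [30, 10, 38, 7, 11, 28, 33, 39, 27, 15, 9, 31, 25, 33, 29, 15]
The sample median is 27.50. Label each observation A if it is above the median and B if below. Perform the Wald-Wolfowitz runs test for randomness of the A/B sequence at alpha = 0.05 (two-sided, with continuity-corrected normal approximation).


Step 1: Compute median = 27.50; label A = above, B = below.
Labels in order: ABABBAAABBBABAAB  (n_A = 8, n_B = 8)
Step 2: Count runs R = 10.
Step 3: Under H0 (random ordering), E[R] = 2*n_A*n_B/(n_A+n_B) + 1 = 2*8*8/16 + 1 = 9.0000.
        Var[R] = 2*n_A*n_B*(2*n_A*n_B - n_A - n_B) / ((n_A+n_B)^2 * (n_A+n_B-1)) = 14336/3840 = 3.7333.
        SD[R] = 1.9322.
Step 4: Continuity-corrected z = (R - 0.5 - E[R]) / SD[R] = (10 - 0.5 - 9.0000) / 1.9322 = 0.2588.
Step 5: Two-sided p-value via normal approximation = 2*(1 - Phi(|z|)) = 0.795809.
Step 6: alpha = 0.05. fail to reject H0.

R = 10, z = 0.2588, p = 0.795809, fail to reject H0.


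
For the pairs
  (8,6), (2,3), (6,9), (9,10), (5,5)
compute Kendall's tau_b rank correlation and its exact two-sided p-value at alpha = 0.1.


Step 1: Enumerate the 10 unordered pairs (i,j) with i<j and classify each by sign(x_j-x_i) * sign(y_j-y_i).
  (1,2):dx=-6,dy=-3->C; (1,3):dx=-2,dy=+3->D; (1,4):dx=+1,dy=+4->C; (1,5):dx=-3,dy=-1->C
  (2,3):dx=+4,dy=+6->C; (2,4):dx=+7,dy=+7->C; (2,5):dx=+3,dy=+2->C; (3,4):dx=+3,dy=+1->C
  (3,5):dx=-1,dy=-4->C; (4,5):dx=-4,dy=-5->C
Step 2: C = 9, D = 1, total pairs = 10.
Step 3: tau = (C - D)/(n(n-1)/2) = (9 - 1)/10 = 0.800000.
Step 4: Exact two-sided p-value (enumerate n! = 120 permutations of y under H0): p = 0.083333.
Step 5: alpha = 0.1. reject H0.

tau_b = 0.8000 (C=9, D=1), p = 0.083333, reject H0.


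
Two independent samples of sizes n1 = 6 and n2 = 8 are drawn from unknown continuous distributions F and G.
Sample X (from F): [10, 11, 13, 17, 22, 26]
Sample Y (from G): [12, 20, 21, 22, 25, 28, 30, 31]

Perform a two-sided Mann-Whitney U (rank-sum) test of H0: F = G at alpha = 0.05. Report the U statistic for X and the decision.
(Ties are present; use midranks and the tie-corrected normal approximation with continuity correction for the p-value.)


Step 1: Combine and sort all 14 observations; assign midranks.
sorted (value, group): (10,X), (11,X), (12,Y), (13,X), (17,X), (20,Y), (21,Y), (22,X), (22,Y), (25,Y), (26,X), (28,Y), (30,Y), (31,Y)
ranks: 10->1, 11->2, 12->3, 13->4, 17->5, 20->6, 21->7, 22->8.5, 22->8.5, 25->10, 26->11, 28->12, 30->13, 31->14
Step 2: Rank sum for X: R1 = 1 + 2 + 4 + 5 + 8.5 + 11 = 31.5.
Step 3: U_X = R1 - n1(n1+1)/2 = 31.5 - 6*7/2 = 31.5 - 21 = 10.5.
       U_Y = n1*n2 - U_X = 48 - 10.5 = 37.5.
Step 4: Ties are present, so use the tie-corrected normal approximation (with continuity correction) for the p-value.
Step 5: p-value = 0.092930; compare to alpha = 0.05. fail to reject H0.

U_X = 10.5, p = 0.092930, fail to reject H0 at alpha = 0.05.


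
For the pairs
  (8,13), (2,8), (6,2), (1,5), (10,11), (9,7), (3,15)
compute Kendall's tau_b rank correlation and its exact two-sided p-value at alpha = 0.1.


Step 1: Enumerate the 21 unordered pairs (i,j) with i<j and classify each by sign(x_j-x_i) * sign(y_j-y_i).
  (1,2):dx=-6,dy=-5->C; (1,3):dx=-2,dy=-11->C; (1,4):dx=-7,dy=-8->C; (1,5):dx=+2,dy=-2->D
  (1,6):dx=+1,dy=-6->D; (1,7):dx=-5,dy=+2->D; (2,3):dx=+4,dy=-6->D; (2,4):dx=-1,dy=-3->C
  (2,5):dx=+8,dy=+3->C; (2,6):dx=+7,dy=-1->D; (2,7):dx=+1,dy=+7->C; (3,4):dx=-5,dy=+3->D
  (3,5):dx=+4,dy=+9->C; (3,6):dx=+3,dy=+5->C; (3,7):dx=-3,dy=+13->D; (4,5):dx=+9,dy=+6->C
  (4,6):dx=+8,dy=+2->C; (4,7):dx=+2,dy=+10->C; (5,6):dx=-1,dy=-4->C; (5,7):dx=-7,dy=+4->D
  (6,7):dx=-6,dy=+8->D
Step 2: C = 12, D = 9, total pairs = 21.
Step 3: tau = (C - D)/(n(n-1)/2) = (12 - 9)/21 = 0.142857.
Step 4: Exact two-sided p-value (enumerate n! = 5040 permutations of y under H0): p = 0.772619.
Step 5: alpha = 0.1. fail to reject H0.

tau_b = 0.1429 (C=12, D=9), p = 0.772619, fail to reject H0.


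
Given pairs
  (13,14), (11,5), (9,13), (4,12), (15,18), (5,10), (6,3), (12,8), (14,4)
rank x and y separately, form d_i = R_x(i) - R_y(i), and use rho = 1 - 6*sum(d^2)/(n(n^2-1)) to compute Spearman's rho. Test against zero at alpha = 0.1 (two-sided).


Step 1: Rank x and y separately (midranks; no ties here).
rank(x): 13->7, 11->5, 9->4, 4->1, 15->9, 5->2, 6->3, 12->6, 14->8
rank(y): 14->8, 5->3, 13->7, 12->6, 18->9, 10->5, 3->1, 8->4, 4->2
Step 2: d_i = R_x(i) - R_y(i); compute d_i^2.
  (7-8)^2=1, (5-3)^2=4, (4-7)^2=9, (1-6)^2=25, (9-9)^2=0, (2-5)^2=9, (3-1)^2=4, (6-4)^2=4, (8-2)^2=36
sum(d^2) = 92.
Step 3: rho = 1 - 6*92 / (9*(9^2 - 1)) = 1 - 552/720 = 0.233333.
Step 4: Under H0, t = rho * sqrt((n-2)/(1-rho^2)) = 0.6349 ~ t(7).
Step 5: Two-sided p-value from the t-distribution with 7 df = 0.545699.
Step 6: alpha = 0.1. fail to reject H0.

rho = 0.2333, p = 0.545699, fail to reject H0 at alpha = 0.1.
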